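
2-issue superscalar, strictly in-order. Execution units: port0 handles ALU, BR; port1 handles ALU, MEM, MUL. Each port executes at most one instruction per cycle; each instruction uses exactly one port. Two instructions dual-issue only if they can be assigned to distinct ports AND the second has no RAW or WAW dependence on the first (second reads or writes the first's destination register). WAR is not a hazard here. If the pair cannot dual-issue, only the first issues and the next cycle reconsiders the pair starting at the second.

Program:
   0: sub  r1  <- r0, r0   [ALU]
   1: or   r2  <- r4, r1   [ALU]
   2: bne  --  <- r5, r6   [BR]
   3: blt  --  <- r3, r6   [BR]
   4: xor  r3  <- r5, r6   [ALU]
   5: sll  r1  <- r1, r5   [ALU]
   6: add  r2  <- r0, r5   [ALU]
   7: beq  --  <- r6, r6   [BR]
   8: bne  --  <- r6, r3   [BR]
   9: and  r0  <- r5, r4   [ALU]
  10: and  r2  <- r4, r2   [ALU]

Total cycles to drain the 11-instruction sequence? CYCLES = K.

CYCLES = 7

0. sub.ALU @i0  | RAW r1
1. or.ALU+bne.BR @i1&i2  | dual
2. blt.BR+xor.ALU @i3&i4  | dual
3. sll.ALU+add.ALU @i5&i6  | dual
4. beq.BR @i7  | no-port BR/BR
5. bne.BR+and.ALU @i8&i9  | dual
6. and.ALU @i10  | tail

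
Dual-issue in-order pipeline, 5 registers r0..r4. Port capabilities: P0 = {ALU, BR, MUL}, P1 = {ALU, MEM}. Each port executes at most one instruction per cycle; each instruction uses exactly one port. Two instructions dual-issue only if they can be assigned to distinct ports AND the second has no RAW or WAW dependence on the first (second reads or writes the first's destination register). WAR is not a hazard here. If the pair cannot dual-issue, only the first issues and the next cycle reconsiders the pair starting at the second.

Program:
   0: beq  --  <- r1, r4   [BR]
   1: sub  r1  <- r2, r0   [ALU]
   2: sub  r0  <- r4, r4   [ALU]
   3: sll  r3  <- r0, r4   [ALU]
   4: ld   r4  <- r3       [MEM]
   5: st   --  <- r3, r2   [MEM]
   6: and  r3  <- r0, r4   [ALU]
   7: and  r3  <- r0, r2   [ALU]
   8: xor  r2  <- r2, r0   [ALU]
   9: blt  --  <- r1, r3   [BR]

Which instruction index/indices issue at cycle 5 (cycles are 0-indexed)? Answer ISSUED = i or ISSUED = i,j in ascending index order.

c0: i0&i1 beq+sub  2-wide
c1: i2 sub  RAW r0
c2: i3 sll  RAW r3
c3: i4 ld  no-port MEM/MEM
c4: i5&i6 st+and  2-wide
c5: i7&i8 and+xor  2-wide
c6: i9 blt  tail

ISSUED = 7,8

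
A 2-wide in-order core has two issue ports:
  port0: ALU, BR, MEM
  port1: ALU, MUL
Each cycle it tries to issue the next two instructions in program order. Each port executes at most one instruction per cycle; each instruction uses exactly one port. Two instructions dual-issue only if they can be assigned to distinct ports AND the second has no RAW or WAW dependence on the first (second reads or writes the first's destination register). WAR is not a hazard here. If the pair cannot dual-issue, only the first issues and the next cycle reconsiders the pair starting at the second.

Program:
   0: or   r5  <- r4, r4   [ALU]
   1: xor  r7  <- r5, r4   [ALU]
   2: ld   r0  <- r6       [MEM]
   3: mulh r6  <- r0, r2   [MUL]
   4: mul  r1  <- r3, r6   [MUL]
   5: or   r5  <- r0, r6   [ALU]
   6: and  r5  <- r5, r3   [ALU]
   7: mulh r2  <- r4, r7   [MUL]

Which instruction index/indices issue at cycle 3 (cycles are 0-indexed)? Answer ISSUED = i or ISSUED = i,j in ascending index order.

ISSUED = 4,5

0. or.ALU @i0  | RAW r5
1. xor.ALU/ld.MEM @i1&i2  | dual
2. mulh.MUL @i3  | no-port MUL/MUL
3. mul.MUL/or.ALU @i4&i5  | dual
4. and.ALU/mulh.MUL @i6&i7  | dual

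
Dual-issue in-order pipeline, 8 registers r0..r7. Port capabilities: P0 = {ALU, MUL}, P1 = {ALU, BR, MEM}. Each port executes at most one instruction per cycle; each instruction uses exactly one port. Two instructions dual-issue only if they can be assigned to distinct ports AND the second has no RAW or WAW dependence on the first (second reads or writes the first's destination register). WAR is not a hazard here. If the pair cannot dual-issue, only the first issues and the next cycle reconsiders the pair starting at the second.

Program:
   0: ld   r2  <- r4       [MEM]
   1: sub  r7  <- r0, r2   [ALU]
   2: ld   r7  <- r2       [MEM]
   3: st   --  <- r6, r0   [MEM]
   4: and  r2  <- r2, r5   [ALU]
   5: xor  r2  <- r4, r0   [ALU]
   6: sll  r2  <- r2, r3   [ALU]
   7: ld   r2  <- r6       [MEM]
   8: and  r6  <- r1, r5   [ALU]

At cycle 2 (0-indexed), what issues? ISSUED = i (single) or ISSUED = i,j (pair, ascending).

  cy0 -> i0 (ld.MEM) RAW r2
  cy1 -> i1 (sub.ALU) WAW r7
  cy2 -> i2 (ld.MEM) no-port MEM/MEM
  cy3 -> i3,i4 (st.MEM/and.ALU) pair
  cy4 -> i5 (xor.ALU) RAW+WAW r2
  cy5 -> i6 (sll.ALU) WAW r2
  cy6 -> i7,i8 (ld.MEM/and.ALU) pair

ISSUED = 2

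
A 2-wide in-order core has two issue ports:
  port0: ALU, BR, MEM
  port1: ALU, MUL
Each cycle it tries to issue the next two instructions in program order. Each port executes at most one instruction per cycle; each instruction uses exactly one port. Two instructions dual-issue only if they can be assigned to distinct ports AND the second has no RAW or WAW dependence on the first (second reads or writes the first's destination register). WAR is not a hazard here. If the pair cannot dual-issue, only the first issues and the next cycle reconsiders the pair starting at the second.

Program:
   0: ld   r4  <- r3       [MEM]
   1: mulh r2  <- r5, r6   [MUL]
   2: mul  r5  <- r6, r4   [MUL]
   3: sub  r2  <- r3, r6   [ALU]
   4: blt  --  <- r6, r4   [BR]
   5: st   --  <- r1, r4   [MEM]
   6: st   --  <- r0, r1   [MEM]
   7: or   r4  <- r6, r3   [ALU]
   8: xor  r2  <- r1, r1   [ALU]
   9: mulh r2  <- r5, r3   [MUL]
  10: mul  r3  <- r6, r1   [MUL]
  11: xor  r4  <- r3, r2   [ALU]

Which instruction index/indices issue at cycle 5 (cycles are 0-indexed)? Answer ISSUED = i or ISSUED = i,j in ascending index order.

ISSUED = 8

[0] i0&i1  ld.MEM mulh.MUL  -- 2-wide
[1] i2&i3  mul.MUL sub.ALU  -- 2-wide
[2] i4  blt.BR  -- no-port BR/MEM
[3] i5  st.MEM  -- no-port MEM/MEM
[4] i6&i7  st.MEM or.ALU  -- 2-wide
[5] i8  xor.ALU  -- WAW r2
[6] i9  mulh.MUL  -- no-port MUL/MUL
[7] i10  mul.MUL  -- RAW r3
[8] i11  xor.ALU  -- tail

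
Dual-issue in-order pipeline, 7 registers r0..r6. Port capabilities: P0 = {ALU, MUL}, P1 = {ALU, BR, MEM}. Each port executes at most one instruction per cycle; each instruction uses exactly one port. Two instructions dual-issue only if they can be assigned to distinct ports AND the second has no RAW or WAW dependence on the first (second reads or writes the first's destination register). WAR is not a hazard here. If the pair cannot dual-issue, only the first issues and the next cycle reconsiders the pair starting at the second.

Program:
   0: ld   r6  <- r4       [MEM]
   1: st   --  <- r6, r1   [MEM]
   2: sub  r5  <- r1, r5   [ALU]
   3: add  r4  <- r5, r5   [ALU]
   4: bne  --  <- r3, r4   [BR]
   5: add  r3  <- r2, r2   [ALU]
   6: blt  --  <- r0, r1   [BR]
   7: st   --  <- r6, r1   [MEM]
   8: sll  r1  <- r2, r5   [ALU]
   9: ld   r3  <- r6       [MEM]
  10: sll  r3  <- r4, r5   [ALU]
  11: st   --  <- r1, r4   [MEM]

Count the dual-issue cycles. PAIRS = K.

c0: i0 ld  no-port MEM/MEM
c1: i1/i2 st sub  2-wide
c2: i3 add  RAW r4
c3: i4/i5 bne add  2-wide
c4: i6 blt  no-port BR/MEM
c5: i7/i8 st sll  2-wide
c6: i9 ld  WAW r3
c7: i10/i11 sll st  2-wide

PAIRS = 4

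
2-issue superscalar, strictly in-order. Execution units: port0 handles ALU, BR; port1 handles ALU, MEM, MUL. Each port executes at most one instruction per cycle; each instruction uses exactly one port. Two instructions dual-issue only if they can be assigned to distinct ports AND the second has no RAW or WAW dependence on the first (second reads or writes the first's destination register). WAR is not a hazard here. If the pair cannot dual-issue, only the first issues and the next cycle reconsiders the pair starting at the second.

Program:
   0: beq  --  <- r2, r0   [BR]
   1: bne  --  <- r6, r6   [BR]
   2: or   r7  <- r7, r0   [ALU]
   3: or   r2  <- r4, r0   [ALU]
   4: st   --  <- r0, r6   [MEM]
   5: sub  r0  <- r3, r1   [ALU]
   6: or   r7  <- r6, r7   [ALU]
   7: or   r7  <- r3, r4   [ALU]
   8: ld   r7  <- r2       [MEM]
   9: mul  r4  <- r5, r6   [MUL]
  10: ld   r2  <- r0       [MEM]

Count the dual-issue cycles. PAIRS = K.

PAIRS = 3

0. beq @i0  | no-port BR/BR
1. bne/or @i1,i2  | 2-wide
2. or/st @i3,i4  | 2-wide
3. sub/or @i5,i6  | 2-wide
4. or @i7  | WAW r7
5. ld @i8  | no-port MEM/MUL
6. mul @i9  | no-port MUL/MEM
7. ld @i10  | tail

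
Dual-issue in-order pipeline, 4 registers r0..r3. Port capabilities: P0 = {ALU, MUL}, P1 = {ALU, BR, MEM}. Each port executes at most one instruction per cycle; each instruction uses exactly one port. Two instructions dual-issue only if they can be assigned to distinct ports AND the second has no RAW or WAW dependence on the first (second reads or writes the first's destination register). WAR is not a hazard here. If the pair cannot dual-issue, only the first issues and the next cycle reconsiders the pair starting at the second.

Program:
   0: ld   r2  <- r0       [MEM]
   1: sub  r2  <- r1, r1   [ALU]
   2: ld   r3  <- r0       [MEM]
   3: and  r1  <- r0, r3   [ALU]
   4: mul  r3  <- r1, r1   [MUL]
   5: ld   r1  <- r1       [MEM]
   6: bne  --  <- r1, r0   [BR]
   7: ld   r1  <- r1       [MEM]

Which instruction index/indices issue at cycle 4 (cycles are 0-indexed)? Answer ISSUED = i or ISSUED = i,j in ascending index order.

ISSUED = 6

0. ld.MEM @i0  | WAW r2
1. sub.ALU+ld.MEM @i1&i2  | dual
2. and.ALU @i3  | RAW r1
3. mul.MUL+ld.MEM @i4&i5  | dual
4. bne.BR @i6  | no-port BR/MEM
5. ld.MEM @i7  | tail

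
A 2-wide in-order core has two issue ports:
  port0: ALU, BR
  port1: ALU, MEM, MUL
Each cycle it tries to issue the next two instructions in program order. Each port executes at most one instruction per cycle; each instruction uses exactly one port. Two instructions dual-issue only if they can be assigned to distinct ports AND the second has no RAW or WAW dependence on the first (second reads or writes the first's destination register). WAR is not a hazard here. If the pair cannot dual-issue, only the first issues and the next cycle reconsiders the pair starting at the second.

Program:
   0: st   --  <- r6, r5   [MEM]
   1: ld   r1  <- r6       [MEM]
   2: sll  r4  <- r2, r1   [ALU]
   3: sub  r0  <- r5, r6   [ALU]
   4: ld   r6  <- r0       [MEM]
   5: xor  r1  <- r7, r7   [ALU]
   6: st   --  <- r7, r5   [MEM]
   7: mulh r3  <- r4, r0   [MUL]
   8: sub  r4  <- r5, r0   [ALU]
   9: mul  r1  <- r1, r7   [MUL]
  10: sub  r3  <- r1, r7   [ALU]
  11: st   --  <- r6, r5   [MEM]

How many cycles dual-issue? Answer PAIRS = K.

PAIRS = 4

  cy0 -> i0 (st.MEM) no-port MEM/MEM
  cy1 -> i1 (ld.MEM) RAW r1
  cy2 -> i2,i3 (sll.ALU+sub.ALU) pair
  cy3 -> i4,i5 (ld.MEM+xor.ALU) pair
  cy4 -> i6 (st.MEM) no-port MEM/MUL
  cy5 -> i7,i8 (mulh.MUL+sub.ALU) pair
  cy6 -> i9 (mul.MUL) RAW r1
  cy7 -> i10,i11 (sub.ALU+st.MEM) pair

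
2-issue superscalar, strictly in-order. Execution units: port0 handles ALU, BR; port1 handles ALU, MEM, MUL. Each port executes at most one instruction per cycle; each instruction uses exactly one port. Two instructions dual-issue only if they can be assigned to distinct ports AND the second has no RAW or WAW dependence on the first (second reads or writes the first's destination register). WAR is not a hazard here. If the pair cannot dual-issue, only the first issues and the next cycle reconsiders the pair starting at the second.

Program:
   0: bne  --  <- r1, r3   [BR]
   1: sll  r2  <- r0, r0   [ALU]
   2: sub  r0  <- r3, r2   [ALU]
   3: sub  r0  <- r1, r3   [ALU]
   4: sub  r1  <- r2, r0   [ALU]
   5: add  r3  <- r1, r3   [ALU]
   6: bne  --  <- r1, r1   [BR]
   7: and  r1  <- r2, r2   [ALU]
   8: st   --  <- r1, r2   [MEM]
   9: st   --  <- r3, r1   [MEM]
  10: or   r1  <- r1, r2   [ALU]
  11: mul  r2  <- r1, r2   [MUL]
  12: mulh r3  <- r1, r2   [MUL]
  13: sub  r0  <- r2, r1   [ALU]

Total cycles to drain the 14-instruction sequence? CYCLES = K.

t=0 i0,i1:bne.BR;sll.ALU ; pair
t=1 i2:sub.ALU ; WAW r0
t=2 i3:sub.ALU ; RAW r0
t=3 i4:sub.ALU ; RAW r1
t=4 i5,i6:add.ALU;bne.BR ; pair
t=5 i7:and.ALU ; RAW r1
t=6 i8:st.MEM ; no-port MEM/MEM
t=7 i9,i10:st.MEM;or.ALU ; pair
t=8 i11:mul.MUL ; no-port MUL/MUL
t=9 i12,i13:mulh.MUL;sub.ALU ; pair

CYCLES = 10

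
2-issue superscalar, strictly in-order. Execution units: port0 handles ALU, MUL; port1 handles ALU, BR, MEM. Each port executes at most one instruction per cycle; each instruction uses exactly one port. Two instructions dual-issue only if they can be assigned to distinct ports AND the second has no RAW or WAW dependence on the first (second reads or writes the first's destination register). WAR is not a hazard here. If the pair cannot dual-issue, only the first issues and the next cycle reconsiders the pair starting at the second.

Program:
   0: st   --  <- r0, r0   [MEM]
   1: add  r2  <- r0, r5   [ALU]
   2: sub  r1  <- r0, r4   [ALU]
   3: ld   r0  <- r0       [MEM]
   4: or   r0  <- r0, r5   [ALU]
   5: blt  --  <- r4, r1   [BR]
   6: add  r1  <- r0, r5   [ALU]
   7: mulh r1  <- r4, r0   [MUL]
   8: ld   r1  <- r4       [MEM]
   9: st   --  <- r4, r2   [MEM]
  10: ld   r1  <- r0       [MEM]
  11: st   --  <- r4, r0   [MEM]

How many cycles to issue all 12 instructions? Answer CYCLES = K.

CYCLES = 9

0. st/add @i0+i1  | dual
1. sub/ld @i2+i3  | dual
2. or/blt @i4+i5  | dual
3. add @i6  | WAW r1
4. mulh @i7  | WAW r1
5. ld @i8  | no-port MEM/MEM
6. st @i9  | no-port MEM/MEM
7. ld @i10  | no-port MEM/MEM
8. st @i11  | tail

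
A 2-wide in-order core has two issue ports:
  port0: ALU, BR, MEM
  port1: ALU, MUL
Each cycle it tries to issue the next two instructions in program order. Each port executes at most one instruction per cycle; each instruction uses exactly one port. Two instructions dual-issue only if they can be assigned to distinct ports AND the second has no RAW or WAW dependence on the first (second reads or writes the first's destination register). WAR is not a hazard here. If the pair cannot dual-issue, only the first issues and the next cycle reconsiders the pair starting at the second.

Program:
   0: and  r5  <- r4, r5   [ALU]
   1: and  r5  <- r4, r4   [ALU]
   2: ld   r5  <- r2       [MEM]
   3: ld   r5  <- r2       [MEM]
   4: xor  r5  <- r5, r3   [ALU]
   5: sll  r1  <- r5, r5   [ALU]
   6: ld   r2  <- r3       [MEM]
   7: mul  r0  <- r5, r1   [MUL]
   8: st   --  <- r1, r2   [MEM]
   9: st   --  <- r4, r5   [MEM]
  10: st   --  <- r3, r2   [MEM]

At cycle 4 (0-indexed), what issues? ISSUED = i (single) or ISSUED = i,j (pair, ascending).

ISSUED = 4

#0 head=0: and.ALU i0 WAW r5
#1 head=1: and.ALU i1 WAW r5
#2 head=2: ld.MEM i2 no-port MEM/MEM
#3 head=3: ld.MEM i3 RAW+WAW r5
#4 head=4: xor.ALU i4 RAW r5
#5 head=5: sll.ALU/ld.MEM i5/i6 2-wide
#6 head=7: mul.MUL/st.MEM i7/i8 2-wide
#7 head=9: st.MEM i9 no-port MEM/MEM
#8 head=10: st.MEM i10 tail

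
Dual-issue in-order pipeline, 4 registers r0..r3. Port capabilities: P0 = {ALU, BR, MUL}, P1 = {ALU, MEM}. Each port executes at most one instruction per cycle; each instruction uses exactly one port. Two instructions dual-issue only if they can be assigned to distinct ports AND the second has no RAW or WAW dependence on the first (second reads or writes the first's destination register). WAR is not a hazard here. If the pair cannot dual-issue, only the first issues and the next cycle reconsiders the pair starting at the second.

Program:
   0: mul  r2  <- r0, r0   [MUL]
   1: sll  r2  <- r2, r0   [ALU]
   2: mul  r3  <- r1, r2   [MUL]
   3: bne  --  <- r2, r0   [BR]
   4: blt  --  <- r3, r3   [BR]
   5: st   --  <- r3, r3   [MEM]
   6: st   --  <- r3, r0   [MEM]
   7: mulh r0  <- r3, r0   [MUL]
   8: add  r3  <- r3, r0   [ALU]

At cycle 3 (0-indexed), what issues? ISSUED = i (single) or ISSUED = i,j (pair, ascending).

ISSUED = 3

#0 head=0: mul.MUL i0 RAW+WAW r2
#1 head=1: sll.ALU i1 RAW r2
#2 head=2: mul.MUL i2 no-port MUL/BR
#3 head=3: bne.BR i3 no-port BR/BR
#4 head=4: blt.BR/st.MEM i4+i5 dual
#5 head=6: st.MEM/mulh.MUL i6+i7 dual
#6 head=8: add.ALU i8 tail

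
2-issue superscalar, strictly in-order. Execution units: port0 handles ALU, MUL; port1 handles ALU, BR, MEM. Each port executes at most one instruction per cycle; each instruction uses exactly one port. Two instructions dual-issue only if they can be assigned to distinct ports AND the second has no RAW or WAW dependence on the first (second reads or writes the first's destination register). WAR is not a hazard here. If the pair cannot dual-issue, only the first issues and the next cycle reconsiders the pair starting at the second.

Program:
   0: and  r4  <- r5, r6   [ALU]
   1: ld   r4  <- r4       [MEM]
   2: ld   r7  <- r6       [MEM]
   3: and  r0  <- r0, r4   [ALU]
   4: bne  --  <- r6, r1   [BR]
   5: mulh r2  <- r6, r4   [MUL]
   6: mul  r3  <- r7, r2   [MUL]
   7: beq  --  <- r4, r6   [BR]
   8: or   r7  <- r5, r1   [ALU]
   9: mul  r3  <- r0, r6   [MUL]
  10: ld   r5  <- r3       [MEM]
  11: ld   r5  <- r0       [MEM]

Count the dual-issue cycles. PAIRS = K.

PAIRS = 4

[0] i0  and  -- RAW+WAW r4
[1] i1  ld  -- no-port MEM/MEM
[2] i2+i3  ld+and  -- pair
[3] i4+i5  bne+mulh  -- pair
[4] i6+i7  mul+beq  -- pair
[5] i8+i9  or+mul  -- pair
[6] i10  ld  -- no-port MEM/MEM
[7] i11  ld  -- tail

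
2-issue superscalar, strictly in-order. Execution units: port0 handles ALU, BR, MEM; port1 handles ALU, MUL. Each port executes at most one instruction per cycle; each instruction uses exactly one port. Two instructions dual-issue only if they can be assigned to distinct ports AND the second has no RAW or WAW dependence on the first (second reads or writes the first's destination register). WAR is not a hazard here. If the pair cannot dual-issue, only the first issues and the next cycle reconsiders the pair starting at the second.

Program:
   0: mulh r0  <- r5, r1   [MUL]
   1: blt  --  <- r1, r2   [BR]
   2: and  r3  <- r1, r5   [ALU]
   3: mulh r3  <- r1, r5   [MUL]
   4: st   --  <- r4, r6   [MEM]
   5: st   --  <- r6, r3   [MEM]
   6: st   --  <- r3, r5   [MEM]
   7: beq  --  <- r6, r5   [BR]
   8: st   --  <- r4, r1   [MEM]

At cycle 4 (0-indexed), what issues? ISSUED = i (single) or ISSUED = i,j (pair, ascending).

  cy0 -> i0+i1 (mulh.MUL+blt.BR) pair
  cy1 -> i2 (and.ALU) WAW r3
  cy2 -> i3+i4 (mulh.MUL+st.MEM) pair
  cy3 -> i5 (st.MEM) no-port MEM/MEM
  cy4 -> i6 (st.MEM) no-port MEM/BR
  cy5 -> i7 (beq.BR) no-port BR/MEM
  cy6 -> i8 (st.MEM) tail

ISSUED = 6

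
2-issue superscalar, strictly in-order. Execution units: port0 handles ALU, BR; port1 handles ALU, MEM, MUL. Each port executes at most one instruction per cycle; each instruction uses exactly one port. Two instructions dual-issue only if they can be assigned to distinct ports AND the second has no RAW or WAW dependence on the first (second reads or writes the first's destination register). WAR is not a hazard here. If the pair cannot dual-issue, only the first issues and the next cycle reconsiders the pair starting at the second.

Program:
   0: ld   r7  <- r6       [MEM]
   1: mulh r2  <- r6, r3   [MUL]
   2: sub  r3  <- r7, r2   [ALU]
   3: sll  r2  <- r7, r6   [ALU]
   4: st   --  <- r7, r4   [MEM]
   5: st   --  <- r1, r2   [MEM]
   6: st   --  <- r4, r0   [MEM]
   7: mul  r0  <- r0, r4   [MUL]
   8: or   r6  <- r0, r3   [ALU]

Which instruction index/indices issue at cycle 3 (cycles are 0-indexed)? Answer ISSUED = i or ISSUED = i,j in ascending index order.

ISSUED = 4

[0] i0  ld  -- no-port MEM/MUL
[1] i1  mulh  -- RAW r2
[2] i2,i3  sub/sll  -- 2-wide
[3] i4  st  -- no-port MEM/MEM
[4] i5  st  -- no-port MEM/MEM
[5] i6  st  -- no-port MEM/MUL
[6] i7  mul  -- RAW r0
[7] i8  or  -- tail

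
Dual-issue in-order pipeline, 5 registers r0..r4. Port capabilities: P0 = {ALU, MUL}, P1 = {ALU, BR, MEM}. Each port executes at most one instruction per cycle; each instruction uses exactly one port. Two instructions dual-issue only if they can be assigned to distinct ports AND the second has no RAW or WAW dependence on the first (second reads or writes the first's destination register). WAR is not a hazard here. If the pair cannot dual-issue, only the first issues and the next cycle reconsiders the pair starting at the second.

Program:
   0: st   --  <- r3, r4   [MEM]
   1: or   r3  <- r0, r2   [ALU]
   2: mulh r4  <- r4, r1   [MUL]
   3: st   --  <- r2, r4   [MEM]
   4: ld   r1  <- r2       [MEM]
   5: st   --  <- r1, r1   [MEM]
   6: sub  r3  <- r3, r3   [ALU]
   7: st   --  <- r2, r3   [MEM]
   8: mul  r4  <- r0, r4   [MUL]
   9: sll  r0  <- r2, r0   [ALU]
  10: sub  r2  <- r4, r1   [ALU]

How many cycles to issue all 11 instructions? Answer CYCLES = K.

  cy0 -> i0&i1 (st.MEM+or.ALU) pair
  cy1 -> i2 (mulh.MUL) RAW r4
  cy2 -> i3 (st.MEM) no-port MEM/MEM
  cy3 -> i4 (ld.MEM) no-port MEM/MEM
  cy4 -> i5&i6 (st.MEM+sub.ALU) pair
  cy5 -> i7&i8 (st.MEM+mul.MUL) pair
  cy6 -> i9&i10 (sll.ALU+sub.ALU) pair

CYCLES = 7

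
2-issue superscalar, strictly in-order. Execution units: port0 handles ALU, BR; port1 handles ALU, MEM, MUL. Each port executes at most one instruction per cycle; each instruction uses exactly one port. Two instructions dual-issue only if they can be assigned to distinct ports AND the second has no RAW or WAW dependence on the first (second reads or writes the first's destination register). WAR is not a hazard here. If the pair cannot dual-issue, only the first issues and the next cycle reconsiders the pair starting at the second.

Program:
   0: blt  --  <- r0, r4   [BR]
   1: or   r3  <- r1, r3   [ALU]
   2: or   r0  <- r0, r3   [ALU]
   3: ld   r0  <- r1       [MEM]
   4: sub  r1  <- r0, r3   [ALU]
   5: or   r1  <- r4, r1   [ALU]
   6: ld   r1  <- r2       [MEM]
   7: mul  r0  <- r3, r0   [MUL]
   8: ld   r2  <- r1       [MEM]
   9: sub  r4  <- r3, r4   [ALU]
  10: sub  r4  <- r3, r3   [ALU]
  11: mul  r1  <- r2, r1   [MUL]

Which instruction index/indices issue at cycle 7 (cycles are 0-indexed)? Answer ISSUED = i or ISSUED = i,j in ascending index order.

ISSUED = 8,9

[0] i0&i1  blt.BR or.ALU  -- pair
[1] i2  or.ALU  -- WAW r0
[2] i3  ld.MEM  -- RAW r0
[3] i4  sub.ALU  -- RAW+WAW r1
[4] i5  or.ALU  -- WAW r1
[5] i6  ld.MEM  -- no-port MEM/MUL
[6] i7  mul.MUL  -- no-port MUL/MEM
[7] i8&i9  ld.MEM sub.ALU  -- pair
[8] i10&i11  sub.ALU mul.MUL  -- pair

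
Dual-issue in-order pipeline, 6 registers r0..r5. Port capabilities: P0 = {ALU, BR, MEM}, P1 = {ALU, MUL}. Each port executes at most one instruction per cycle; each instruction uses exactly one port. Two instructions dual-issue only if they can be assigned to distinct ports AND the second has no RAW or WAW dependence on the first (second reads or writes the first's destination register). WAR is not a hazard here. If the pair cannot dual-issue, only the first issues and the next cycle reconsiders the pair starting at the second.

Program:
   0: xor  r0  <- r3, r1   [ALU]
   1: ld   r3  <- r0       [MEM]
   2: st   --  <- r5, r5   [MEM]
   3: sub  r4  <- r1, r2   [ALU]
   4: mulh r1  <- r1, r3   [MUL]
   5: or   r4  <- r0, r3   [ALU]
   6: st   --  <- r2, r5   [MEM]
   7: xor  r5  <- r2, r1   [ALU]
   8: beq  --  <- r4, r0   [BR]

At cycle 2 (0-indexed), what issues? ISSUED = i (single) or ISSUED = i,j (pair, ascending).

ISSUED = 2,3

c0: i0 xor.ALU  RAW r0
c1: i1 ld.MEM  no-port MEM/MEM
c2: i2/i3 st.MEM;sub.ALU  2-wide
c3: i4/i5 mulh.MUL;or.ALU  2-wide
c4: i6/i7 st.MEM;xor.ALU  2-wide
c5: i8 beq.BR  tail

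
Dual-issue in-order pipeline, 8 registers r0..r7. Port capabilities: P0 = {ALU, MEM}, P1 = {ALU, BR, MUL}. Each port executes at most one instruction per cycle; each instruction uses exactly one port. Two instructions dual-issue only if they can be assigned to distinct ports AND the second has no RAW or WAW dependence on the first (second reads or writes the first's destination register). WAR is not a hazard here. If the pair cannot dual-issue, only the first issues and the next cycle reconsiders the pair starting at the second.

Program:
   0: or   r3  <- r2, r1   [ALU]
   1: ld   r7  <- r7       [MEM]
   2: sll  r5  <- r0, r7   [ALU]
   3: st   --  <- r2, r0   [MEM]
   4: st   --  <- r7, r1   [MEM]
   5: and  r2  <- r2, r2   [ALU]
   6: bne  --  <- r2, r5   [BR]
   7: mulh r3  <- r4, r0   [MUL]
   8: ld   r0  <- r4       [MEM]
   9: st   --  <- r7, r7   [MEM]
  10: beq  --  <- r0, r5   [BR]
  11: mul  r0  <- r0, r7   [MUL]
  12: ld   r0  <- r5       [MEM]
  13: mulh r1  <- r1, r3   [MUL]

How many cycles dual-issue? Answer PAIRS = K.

PAIRS = 6

[0] i0,i1  or/ld  -- 2-wide
[1] i2,i3  sll/st  -- 2-wide
[2] i4,i5  st/and  -- 2-wide
[3] i6  bne  -- no-port BR/MUL
[4] i7,i8  mulh/ld  -- 2-wide
[5] i9,i10  st/beq  -- 2-wide
[6] i11  mul  -- WAW r0
[7] i12,i13  ld/mulh  -- 2-wide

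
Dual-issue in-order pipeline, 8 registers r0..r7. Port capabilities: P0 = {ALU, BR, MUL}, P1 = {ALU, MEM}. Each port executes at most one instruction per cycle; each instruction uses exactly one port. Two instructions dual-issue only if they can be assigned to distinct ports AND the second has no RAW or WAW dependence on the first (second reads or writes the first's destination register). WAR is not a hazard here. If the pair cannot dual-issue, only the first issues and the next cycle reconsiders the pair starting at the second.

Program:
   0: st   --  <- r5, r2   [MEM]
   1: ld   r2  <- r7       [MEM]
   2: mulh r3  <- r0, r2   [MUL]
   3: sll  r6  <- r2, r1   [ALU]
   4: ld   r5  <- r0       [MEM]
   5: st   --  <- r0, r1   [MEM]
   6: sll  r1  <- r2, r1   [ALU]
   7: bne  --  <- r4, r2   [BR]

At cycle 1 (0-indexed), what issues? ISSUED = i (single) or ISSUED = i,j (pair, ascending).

ISSUED = 1

  cy0 -> i0 (st.MEM) no-port MEM/MEM
  cy1 -> i1 (ld.MEM) RAW r2
  cy2 -> i2,i3 (mulh.MUL sll.ALU) dual
  cy3 -> i4 (ld.MEM) no-port MEM/MEM
  cy4 -> i5,i6 (st.MEM sll.ALU) dual
  cy5 -> i7 (bne.BR) tail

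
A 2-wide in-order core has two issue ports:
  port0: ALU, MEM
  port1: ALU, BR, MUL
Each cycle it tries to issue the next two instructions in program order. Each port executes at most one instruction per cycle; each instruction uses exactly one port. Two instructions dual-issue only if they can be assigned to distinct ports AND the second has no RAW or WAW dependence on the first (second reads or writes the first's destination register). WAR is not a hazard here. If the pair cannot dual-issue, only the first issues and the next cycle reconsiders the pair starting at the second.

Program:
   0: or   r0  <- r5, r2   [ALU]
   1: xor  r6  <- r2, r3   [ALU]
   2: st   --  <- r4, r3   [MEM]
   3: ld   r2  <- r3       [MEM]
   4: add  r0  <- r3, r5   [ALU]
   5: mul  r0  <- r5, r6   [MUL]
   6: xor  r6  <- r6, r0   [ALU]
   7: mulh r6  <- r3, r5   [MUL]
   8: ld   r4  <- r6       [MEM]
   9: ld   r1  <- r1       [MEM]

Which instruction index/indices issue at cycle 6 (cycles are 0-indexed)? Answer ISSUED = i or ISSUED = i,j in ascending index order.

#0 head=0: or;xor i0+i1 pair
#1 head=2: st i2 no-port MEM/MEM
#2 head=3: ld;add i3+i4 pair
#3 head=5: mul i5 RAW r0
#4 head=6: xor i6 WAW r6
#5 head=7: mulh i7 RAW r6
#6 head=8: ld i8 no-port MEM/MEM
#7 head=9: ld i9 tail

ISSUED = 8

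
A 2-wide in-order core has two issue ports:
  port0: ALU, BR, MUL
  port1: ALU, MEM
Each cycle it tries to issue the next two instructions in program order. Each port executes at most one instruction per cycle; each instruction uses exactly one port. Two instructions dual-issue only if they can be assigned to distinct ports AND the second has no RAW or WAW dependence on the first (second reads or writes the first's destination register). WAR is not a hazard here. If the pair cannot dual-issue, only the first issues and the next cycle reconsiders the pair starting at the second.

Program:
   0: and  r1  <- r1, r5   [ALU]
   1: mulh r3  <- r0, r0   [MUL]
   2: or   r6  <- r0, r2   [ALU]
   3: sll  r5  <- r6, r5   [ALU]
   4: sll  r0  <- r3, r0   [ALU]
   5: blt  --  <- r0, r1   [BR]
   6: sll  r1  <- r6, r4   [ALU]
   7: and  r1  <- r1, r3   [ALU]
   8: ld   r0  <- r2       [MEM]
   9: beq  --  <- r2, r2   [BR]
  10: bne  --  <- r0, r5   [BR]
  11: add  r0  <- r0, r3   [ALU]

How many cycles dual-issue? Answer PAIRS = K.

PAIRS = 5

#0 head=0: and.ALU mulh.MUL i0+i1 pair
#1 head=2: or.ALU i2 RAW r6
#2 head=3: sll.ALU sll.ALU i3+i4 pair
#3 head=5: blt.BR sll.ALU i5+i6 pair
#4 head=7: and.ALU ld.MEM i7+i8 pair
#5 head=9: beq.BR i9 no-port BR/BR
#6 head=10: bne.BR add.ALU i10+i11 pair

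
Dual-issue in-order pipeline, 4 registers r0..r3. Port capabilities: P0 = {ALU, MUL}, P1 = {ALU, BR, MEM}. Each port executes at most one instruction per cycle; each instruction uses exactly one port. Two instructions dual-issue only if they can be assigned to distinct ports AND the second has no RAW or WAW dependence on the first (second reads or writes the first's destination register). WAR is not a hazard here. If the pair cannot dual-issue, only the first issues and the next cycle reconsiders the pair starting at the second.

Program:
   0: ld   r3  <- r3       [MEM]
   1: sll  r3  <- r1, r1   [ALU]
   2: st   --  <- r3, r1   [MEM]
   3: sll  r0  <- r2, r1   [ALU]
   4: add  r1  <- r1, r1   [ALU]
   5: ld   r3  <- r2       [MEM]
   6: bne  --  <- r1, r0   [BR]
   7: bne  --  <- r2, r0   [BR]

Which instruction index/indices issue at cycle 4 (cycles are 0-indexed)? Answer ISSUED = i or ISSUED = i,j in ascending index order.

0. ld.MEM @i0  | WAW r3
1. sll.ALU @i1  | RAW r3
2. st.MEM/sll.ALU @i2+i3  | dual
3. add.ALU/ld.MEM @i4+i5  | dual
4. bne.BR @i6  | no-port BR/BR
5. bne.BR @i7  | tail

ISSUED = 6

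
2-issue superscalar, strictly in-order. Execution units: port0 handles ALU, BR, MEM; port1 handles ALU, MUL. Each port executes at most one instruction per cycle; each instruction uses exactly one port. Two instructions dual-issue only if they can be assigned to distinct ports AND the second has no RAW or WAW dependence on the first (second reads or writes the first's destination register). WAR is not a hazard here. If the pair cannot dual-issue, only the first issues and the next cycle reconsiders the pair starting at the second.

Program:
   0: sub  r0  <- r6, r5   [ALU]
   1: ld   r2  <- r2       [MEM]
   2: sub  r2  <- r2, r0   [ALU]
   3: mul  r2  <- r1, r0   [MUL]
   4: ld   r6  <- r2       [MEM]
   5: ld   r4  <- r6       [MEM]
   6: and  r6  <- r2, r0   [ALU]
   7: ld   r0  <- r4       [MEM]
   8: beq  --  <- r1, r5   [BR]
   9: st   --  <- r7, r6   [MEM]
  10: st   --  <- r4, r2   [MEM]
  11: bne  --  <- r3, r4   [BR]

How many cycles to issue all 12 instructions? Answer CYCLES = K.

  cy0 -> i0,i1 (sub+ld) 2-wide
  cy1 -> i2 (sub) WAW r2
  cy2 -> i3 (mul) RAW r2
  cy3 -> i4 (ld) no-port MEM/MEM
  cy4 -> i5,i6 (ld+and) 2-wide
  cy5 -> i7 (ld) no-port MEM/BR
  cy6 -> i8 (beq) no-port BR/MEM
  cy7 -> i9 (st) no-port MEM/MEM
  cy8 -> i10 (st) no-port MEM/BR
  cy9 -> i11 (bne) tail

CYCLES = 10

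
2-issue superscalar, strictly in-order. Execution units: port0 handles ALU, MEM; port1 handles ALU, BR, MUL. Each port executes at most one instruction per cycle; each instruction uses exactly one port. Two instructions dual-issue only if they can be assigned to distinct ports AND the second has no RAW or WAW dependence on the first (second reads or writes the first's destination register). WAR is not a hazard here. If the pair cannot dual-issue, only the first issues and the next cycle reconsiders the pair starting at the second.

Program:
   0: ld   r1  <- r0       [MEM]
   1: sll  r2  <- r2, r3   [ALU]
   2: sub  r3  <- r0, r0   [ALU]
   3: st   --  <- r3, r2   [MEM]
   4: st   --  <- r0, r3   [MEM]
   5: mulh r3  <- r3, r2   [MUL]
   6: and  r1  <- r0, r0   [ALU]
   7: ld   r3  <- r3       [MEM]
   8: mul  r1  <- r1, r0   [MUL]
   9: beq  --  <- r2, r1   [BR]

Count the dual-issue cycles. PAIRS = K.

[0] i0,i1  ld;sll  -- 2-wide
[1] i2  sub  -- RAW r3
[2] i3  st  -- no-port MEM/MEM
[3] i4,i5  st;mulh  -- 2-wide
[4] i6,i7  and;ld  -- 2-wide
[5] i8  mul  -- no-port MUL/BR
[6] i9  beq  -- tail

PAIRS = 3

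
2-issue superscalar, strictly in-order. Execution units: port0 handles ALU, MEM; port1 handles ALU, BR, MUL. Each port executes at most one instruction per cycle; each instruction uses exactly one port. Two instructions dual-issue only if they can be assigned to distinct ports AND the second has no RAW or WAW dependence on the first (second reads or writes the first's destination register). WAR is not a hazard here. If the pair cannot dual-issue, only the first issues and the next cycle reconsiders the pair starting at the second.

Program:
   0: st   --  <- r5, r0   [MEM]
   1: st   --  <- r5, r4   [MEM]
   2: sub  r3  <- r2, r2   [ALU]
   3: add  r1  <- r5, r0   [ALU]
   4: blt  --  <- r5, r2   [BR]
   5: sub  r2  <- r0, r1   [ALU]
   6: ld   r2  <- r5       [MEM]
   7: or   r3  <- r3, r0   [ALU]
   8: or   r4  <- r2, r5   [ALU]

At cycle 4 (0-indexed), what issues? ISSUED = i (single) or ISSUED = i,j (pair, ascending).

c0: i0 st  no-port MEM/MEM
c1: i1/i2 st;sub  dual
c2: i3/i4 add;blt  dual
c3: i5 sub  WAW r2
c4: i6/i7 ld;or  dual
c5: i8 or  tail

ISSUED = 6,7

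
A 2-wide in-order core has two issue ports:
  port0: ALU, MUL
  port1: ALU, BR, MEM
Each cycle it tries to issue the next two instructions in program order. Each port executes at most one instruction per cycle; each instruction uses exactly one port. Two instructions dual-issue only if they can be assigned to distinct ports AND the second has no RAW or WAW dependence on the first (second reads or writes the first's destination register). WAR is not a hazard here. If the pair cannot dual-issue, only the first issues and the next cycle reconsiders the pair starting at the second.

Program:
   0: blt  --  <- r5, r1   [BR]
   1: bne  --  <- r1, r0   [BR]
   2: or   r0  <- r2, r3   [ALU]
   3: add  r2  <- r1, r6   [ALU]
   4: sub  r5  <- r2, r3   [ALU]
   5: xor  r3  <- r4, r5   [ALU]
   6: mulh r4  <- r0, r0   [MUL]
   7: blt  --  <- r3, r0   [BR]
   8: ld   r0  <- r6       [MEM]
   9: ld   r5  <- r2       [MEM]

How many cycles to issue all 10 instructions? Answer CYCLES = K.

CYCLES = 8

0. blt @i0  | no-port BR/BR
1. bne+or @i1+i2  | dual
2. add @i3  | RAW r2
3. sub @i4  | RAW r5
4. xor+mulh @i5+i6  | dual
5. blt @i7  | no-port BR/MEM
6. ld @i8  | no-port MEM/MEM
7. ld @i9  | tail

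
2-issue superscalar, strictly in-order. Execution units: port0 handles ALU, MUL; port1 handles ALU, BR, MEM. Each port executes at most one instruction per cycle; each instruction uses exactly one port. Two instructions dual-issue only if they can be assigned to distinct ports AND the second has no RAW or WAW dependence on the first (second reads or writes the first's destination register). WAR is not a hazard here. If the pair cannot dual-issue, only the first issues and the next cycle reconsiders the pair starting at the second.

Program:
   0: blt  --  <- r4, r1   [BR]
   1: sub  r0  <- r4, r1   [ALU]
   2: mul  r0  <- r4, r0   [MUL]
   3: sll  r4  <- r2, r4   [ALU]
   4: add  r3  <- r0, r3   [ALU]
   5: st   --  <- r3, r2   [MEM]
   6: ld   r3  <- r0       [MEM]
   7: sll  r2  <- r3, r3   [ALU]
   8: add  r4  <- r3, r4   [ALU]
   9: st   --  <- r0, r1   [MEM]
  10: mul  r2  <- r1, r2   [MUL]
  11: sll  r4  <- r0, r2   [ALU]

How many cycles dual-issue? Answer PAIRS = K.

PAIRS = 4

c0: i0/i1 blt.BR;sub.ALU  dual
c1: i2/i3 mul.MUL;sll.ALU  dual
c2: i4 add.ALU  RAW r3
c3: i5 st.MEM  no-port MEM/MEM
c4: i6 ld.MEM  RAW r3
c5: i7/i8 sll.ALU;add.ALU  dual
c6: i9/i10 st.MEM;mul.MUL  dual
c7: i11 sll.ALU  tail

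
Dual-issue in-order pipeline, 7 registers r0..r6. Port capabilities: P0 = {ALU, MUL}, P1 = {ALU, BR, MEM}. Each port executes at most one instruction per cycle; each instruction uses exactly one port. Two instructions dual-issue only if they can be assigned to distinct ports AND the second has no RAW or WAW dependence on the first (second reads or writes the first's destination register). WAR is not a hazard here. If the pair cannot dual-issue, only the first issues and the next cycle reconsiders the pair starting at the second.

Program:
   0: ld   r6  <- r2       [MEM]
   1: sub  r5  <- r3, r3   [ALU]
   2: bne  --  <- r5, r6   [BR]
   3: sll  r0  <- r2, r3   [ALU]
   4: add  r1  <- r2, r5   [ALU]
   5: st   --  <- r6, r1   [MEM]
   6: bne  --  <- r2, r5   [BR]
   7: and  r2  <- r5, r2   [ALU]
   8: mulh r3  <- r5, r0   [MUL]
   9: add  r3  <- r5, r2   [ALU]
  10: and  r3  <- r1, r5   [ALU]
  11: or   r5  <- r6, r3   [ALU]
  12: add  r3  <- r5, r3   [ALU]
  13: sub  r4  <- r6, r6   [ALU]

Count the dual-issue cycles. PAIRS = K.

#0 head=0: ld.MEM;sub.ALU i0,i1 pair
#1 head=2: bne.BR;sll.ALU i2,i3 pair
#2 head=4: add.ALU i4 RAW r1
#3 head=5: st.MEM i5 no-port MEM/BR
#4 head=6: bne.BR;and.ALU i6,i7 pair
#5 head=8: mulh.MUL i8 WAW r3
#6 head=9: add.ALU i9 WAW r3
#7 head=10: and.ALU i10 RAW r3
#8 head=11: or.ALU i11 RAW r5
#9 head=12: add.ALU;sub.ALU i12,i13 pair

PAIRS = 4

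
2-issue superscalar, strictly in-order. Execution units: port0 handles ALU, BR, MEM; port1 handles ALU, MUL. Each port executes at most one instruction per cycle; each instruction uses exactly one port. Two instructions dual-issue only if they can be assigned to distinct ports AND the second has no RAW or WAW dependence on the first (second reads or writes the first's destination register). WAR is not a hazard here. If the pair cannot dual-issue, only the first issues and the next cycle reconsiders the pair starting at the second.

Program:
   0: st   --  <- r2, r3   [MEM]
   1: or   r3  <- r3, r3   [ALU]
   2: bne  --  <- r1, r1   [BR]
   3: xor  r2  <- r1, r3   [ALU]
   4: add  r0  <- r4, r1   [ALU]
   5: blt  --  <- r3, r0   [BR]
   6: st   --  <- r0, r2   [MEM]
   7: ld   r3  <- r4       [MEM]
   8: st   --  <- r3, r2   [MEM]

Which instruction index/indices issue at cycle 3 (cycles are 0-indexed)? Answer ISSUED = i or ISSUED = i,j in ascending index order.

ISSUED = 5

t=0 i0/i1:st.MEM or.ALU ; 2-wide
t=1 i2/i3:bne.BR xor.ALU ; 2-wide
t=2 i4:add.ALU ; RAW r0
t=3 i5:blt.BR ; no-port BR/MEM
t=4 i6:st.MEM ; no-port MEM/MEM
t=5 i7:ld.MEM ; no-port MEM/MEM
t=6 i8:st.MEM ; tail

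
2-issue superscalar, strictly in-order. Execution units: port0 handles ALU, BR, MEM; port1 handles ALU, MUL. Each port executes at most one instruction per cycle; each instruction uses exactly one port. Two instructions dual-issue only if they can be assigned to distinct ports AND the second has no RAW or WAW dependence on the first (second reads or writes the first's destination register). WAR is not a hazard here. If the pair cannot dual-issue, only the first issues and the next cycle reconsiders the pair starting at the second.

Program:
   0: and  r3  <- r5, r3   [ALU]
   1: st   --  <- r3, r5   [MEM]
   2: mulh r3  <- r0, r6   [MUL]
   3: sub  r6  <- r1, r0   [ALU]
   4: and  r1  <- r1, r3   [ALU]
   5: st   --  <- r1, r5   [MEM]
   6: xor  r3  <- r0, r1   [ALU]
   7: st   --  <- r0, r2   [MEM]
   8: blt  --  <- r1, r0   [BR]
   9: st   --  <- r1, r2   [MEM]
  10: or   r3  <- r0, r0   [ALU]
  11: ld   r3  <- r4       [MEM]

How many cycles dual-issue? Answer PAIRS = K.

PAIRS = 4

#0 head=0: and.ALU i0 RAW r3
#1 head=1: st.MEM mulh.MUL i1&i2 dual
#2 head=3: sub.ALU and.ALU i3&i4 dual
#3 head=5: st.MEM xor.ALU i5&i6 dual
#4 head=7: st.MEM i7 no-port MEM/BR
#5 head=8: blt.BR i8 no-port BR/MEM
#6 head=9: st.MEM or.ALU i9&i10 dual
#7 head=11: ld.MEM i11 tail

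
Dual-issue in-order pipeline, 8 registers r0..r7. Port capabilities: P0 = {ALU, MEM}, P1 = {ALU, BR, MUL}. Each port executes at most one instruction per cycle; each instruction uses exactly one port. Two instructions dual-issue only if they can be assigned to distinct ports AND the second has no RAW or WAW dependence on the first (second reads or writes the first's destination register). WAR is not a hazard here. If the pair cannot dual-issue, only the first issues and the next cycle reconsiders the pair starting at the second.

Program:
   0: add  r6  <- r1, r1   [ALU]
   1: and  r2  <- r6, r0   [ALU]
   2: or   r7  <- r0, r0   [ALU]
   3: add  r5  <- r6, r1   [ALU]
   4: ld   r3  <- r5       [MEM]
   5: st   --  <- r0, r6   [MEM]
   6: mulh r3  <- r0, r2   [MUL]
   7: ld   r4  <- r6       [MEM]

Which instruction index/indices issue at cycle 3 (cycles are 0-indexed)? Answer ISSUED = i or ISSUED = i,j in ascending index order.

ISSUED = 4

t=0 i0:add ; RAW r6
t=1 i1&i2:and/or ; dual
t=2 i3:add ; RAW r5
t=3 i4:ld ; no-port MEM/MEM
t=4 i5&i6:st/mulh ; dual
t=5 i7:ld ; tail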